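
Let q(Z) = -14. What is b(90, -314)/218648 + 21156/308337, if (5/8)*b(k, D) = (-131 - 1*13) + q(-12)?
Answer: 947451978/14045264245 ≈ 0.067457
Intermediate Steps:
b(k, D) = -1264/5 (b(k, D) = 8*((-131 - 1*13) - 14)/5 = 8*((-131 - 13) - 14)/5 = 8*(-144 - 14)/5 = (8/5)*(-158) = -1264/5)
b(90, -314)/218648 + 21156/308337 = -1264/5/218648 + 21156/308337 = -1264/5*1/218648 + 21156*(1/308337) = -158/136655 + 7052/102779 = 947451978/14045264245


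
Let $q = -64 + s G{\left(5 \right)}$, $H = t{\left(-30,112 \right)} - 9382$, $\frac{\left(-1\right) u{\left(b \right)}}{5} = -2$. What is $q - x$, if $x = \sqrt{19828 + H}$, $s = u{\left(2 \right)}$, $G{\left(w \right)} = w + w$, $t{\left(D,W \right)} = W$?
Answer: $36 - \sqrt{10558} \approx -66.752$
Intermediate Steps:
$G{\left(w \right)} = 2 w$
$u{\left(b \right)} = 10$ ($u{\left(b \right)} = \left(-5\right) \left(-2\right) = 10$)
$s = 10$
$H = -9270$ ($H = 112 - 9382 = -9270$)
$q = 36$ ($q = -64 + 10 \cdot 2 \cdot 5 = -64 + 10 \cdot 10 = -64 + 100 = 36$)
$x = \sqrt{10558}$ ($x = \sqrt{19828 - 9270} = \sqrt{10558} \approx 102.75$)
$q - x = 36 - \sqrt{10558}$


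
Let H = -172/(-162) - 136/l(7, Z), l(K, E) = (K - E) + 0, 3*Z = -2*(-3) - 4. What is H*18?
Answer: -62828/171 ≈ -367.42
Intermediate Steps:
Z = ⅔ (Z = (-2*(-3) - 4)/3 = (6 - 4)/3 = (⅓)*2 = ⅔ ≈ 0.66667)
l(K, E) = K - E
H = -31414/1539 (H = -172/(-162) - 136/(7 - 1*⅔) = -172*(-1/162) - 136/(7 - ⅔) = 86/81 - 136/19/3 = 86/81 - 136*3/19 = 86/81 - 408/19 = -31414/1539 ≈ -20.412)
H*18 = -31414/1539*18 = -62828/171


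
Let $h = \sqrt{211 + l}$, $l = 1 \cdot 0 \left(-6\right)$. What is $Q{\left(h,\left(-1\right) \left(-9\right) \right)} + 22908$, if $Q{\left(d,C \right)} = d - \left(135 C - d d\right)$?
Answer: $21904 + \sqrt{211} \approx 21919.0$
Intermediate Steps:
$l = 0$ ($l = 0 \left(-6\right) = 0$)
$h = \sqrt{211}$ ($h = \sqrt{211 + 0} = \sqrt{211} \approx 14.526$)
$Q{\left(d,C \right)} = d + d^{2} - 135 C$ ($Q{\left(d,C \right)} = d - \left(- d^{2} + 135 C\right) = d + d^{2} - 135 C$)
$Q{\left(h,\left(-1\right) \left(-9\right) \right)} + 22908 = \left(\sqrt{211} + \left(\sqrt{211}\right)^{2} - 135 \left(\left(-1\right) \left(-9\right)\right)\right) + 22908 = \left(\sqrt{211} + 211 - 1215\right) + 22908 = \left(-1004 + \sqrt{211}\right) + 22908 = 21904 + \sqrt{211}$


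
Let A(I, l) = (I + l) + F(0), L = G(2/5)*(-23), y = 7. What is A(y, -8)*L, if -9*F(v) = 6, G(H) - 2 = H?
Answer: 92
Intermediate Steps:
G(H) = 2 + H
F(v) = -2/3 (F(v) = -1/9*6 = -2/3)
L = -276/5 (L = (2 + 2/5)*(-23) = (12/5)*(-23) = -276/5 ≈ -55.200)
A(I, l) = -2/3 + I + l (A(I, l) = (I + l) - 2/3 = -2/3 + I + l)
A(y, -8)*L = (-2/3 + 7 - 8)*(-276/5) = -5/3*(-276/5) = 92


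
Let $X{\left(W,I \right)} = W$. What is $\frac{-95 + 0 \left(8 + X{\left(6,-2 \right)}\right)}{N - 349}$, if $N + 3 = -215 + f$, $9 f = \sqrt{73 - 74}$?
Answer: $\frac{872613}{5208122} + \frac{171 i}{5208122} \approx 0.16755 + 3.2833 \cdot 10^{-5} i$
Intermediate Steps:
$f = \frac{i}{9}$ ($f = \frac{\sqrt{73 - 74}}{9} = \frac{\sqrt{-1}}{9} = \frac{i}{9} \approx 0.11111 i$)
$N = -218 + \frac{i}{9}$ ($N = -3 - \left(215 - \frac{i}{9}\right) = -218 + \frac{i}{9} \approx -218.0 + 0.11111 i$)
$\frac{-95 + 0 \left(8 + X{\left(6,-2 \right)}\right)}{N - 349} = \frac{-95 + 0 \left(8 + 6\right)}{\left(-218 + \frac{i}{9}\right) - 349} = \frac{-95 + 0 \cdot 14}{-567 + \frac{i}{9}} = \left(-95 + 0\right) \frac{81 \left(-567 - \frac{i}{9}\right)}{26040610} = - 95 \frac{81 \left(-567 - \frac{i}{9}\right)}{26040610} = - \frac{1539 \left(-567 - \frac{i}{9}\right)}{5208122}$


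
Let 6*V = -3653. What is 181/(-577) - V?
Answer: 2106695/3462 ≈ 608.52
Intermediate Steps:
V = -3653/6 (V = (⅙)*(-3653) = -3653/6 ≈ -608.83)
181/(-577) - V = 181/(-577) - 1*(-3653/6) = 181*(-1/577) + 3653/6 = -181/577 + 3653/6 = 2106695/3462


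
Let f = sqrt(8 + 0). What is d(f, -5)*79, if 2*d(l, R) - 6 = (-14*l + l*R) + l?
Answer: 237 - 1422*sqrt(2) ≈ -1774.0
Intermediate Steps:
f = 2*sqrt(2) (f = sqrt(8) = 2*sqrt(2) ≈ 2.8284)
d(l, R) = 3 - 13*l/2 + R*l/2 (d(l, R) = 3 + ((-14*l + l*R) + l)/2 = 3 + ((-14*l + R*l) + l)/2 = 3 + (-13*l + R*l)/2 = 3 + (-13*l/2 + R*l/2) = 3 - 13*l/2 + R*l/2)
d(f, -5)*79 = (3 - 13*sqrt(2) + (1/2)*(-5)*(2*sqrt(2)))*79 = (3 - 13*sqrt(2) - 5*sqrt(2))*79 = (3 - 18*sqrt(2))*79 = 237 - 1422*sqrt(2)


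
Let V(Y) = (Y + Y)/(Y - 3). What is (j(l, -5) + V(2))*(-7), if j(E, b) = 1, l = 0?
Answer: 21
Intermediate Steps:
V(Y) = 2*Y/(-3 + Y) (V(Y) = (2*Y)/(-3 + Y) = 2*Y/(-3 + Y))
(j(l, -5) + V(2))*(-7) = (1 + 2*2/(-3 + 2))*(-7) = (1 + 2*2/(-1))*(-7) = (1 + 2*2*(-1))*(-7) = (1 - 4)*(-7) = -3*(-7) = 21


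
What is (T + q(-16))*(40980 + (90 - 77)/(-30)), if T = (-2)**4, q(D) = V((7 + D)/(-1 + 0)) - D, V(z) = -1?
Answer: 38110997/30 ≈ 1.2704e+6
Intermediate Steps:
q(D) = -1 - D
T = 16
(T + q(-16))*(40980 + (90 - 77)/(-30)) = (16 + (-1 - 1*(-16)))*(40980 + (90 - 77)/(-30)) = (16 + (-1 + 16))*(40980 + 13*(-1/30)) = (16 + 15)*(40980 - 13/30) = 31*(1229387/30) = 38110997/30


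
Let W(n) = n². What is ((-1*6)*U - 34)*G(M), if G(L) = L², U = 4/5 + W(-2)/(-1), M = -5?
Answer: -370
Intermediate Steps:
U = -16/5 (U = 4/5 + (-2)²/(-1) = 4*(⅕) + 4*(-1) = ⅘ - 4 = -16/5 ≈ -3.2000)
((-1*6)*U - 34)*G(M) = (-1*6*(-16/5) - 34)*(-5)² = (-6*(-16/5) - 34)*25 = (96/5 - 34)*25 = -74/5*25 = -370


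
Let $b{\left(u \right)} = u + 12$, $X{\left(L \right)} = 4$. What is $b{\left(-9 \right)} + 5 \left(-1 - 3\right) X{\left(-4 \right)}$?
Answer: $-77$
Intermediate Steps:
$b{\left(u \right)} = 12 + u$
$b{\left(-9 \right)} + 5 \left(-1 - 3\right) X{\left(-4 \right)} = \left(12 - 9\right) + 5 \left(-1 - 3\right) 4 = 3 + 5 \left(-4\right) 4 = 3 - 80 = -77$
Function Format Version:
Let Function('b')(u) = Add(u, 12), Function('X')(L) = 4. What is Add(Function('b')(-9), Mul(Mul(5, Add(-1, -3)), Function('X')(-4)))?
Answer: -77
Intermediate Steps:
Function('b')(u) = Add(12, u)
Add(Function('b')(-9), Mul(Mul(5, Add(-1, -3)), Function('X')(-4))) = Add(Add(12, -9), Mul(Mul(5, Add(-1, -3)), 4)) = Add(3, Mul(Mul(5, -4), 4)) = Add(3, Mul(-20, 4)) = Add(3, -80) = -77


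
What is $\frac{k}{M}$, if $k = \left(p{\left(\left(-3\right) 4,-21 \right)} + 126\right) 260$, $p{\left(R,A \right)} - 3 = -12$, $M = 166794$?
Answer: $\frac{5070}{27799} \approx 0.18238$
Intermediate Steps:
$p{\left(R,A \right)} = -9$ ($p{\left(R,A \right)} = 3 - 12 = -9$)
$k = 30420$ ($k = \left(-9 + 126\right) 260 = 117 \cdot 260 = 30420$)
$\frac{k}{M} = \frac{30420}{166794} = 30420 \cdot \frac{1}{166794} = \frac{5070}{27799}$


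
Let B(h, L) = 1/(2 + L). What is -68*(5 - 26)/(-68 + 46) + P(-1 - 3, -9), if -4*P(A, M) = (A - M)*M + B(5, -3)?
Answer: -1175/22 ≈ -53.409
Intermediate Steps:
P(A, M) = ¼ - M*(A - M)/4 (P(A, M) = -((A - M)*M + 1/(2 - 3))/4 = -(M*(A - M) + 1/(-1))/4 = -(M*(A - M) - 1)/4 = -(-1 + M*(A - M))/4 = ¼ - M*(A - M)/4)
-68*(5 - 26)/(-68 + 46) + P(-1 - 3, -9) = -68*(5 - 26)/(-68 + 46) + (¼ + (¼)*(-9)² - ¼*(-1 - 3)*(-9)) = -(-1428)/(-22) + (¼ + (¼)*81 - ¼*(-4)*(-9)) = -(-1428)*(-1)/22 + (¼ + 81/4 - 9) = -68*21/22 + 23/2 = -714/11 + 23/2 = -1175/22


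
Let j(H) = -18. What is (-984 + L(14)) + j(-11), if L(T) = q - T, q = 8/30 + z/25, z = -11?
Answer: -76213/75 ≈ -1016.2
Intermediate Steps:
q = -13/75 (q = 8/30 - 11/25 = 8*(1/30) - 11*1/25 = 4/15 - 11/25 = -13/75 ≈ -0.17333)
L(T) = -13/75 - T
(-984 + L(14)) + j(-11) = (-984 + (-13/75 - 1*14)) - 18 = (-984 + (-13/75 - 14)) - 18 = (-984 - 1063/75) - 18 = -74863/75 - 18 = -76213/75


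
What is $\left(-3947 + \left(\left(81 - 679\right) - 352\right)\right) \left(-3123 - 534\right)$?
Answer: $17908329$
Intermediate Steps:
$\left(-3947 + \left(\left(81 - 679\right) - 352\right)\right) \left(-3123 - 534\right) = \left(-3947 - 950\right) \left(-3657\right) = \left(-4897\right) \left(-3657\right) = 17908329$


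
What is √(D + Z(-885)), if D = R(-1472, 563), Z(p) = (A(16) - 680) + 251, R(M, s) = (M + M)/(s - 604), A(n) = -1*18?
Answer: I*√630703/41 ≈ 19.37*I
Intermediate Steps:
A(n) = -18
R(M, s) = 2*M/(-604 + s) (R(M, s) = (2*M)/(-604 + s) = 2*M/(-604 + s))
Z(p) = -447 (Z(p) = (-18 - 680) + 251 = -698 + 251 = -447)
D = 2944/41 (D = 2*(-1472)/(-604 + 563) = 2*(-1472)/(-41) = 2*(-1472)*(-1/41) = 2944/41 ≈ 71.805)
√(D + Z(-885)) = √(2944/41 - 447) = √(-15383/41) = I*√630703/41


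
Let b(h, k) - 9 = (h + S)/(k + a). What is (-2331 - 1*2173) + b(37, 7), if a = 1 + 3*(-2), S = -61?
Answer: -4507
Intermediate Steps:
a = -5 (a = 1 - 6 = -5)
b(h, k) = 9 + (-61 + h)/(-5 + k) (b(h, k) = 9 + (h - 61)/(k - 5) = 9 + (-61 + h)/(-5 + k))
(-2331 - 1*2173) + b(37, 7) = (-2331 - 1*2173) + (-106 + 37 + 9*7)/(-5 + 7) = (-2331 - 2173) + (-106 + 37 + 63)/2 = -4504 + (½)*(-6) = -4504 - 3 = -4507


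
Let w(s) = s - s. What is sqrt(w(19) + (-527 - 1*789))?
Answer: 2*I*sqrt(329) ≈ 36.277*I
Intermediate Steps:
w(s) = 0
sqrt(w(19) + (-527 - 1*789)) = sqrt(0 + (-527 - 1*789)) = sqrt(0 + (-527 - 789)) = sqrt(0 - 1316) = sqrt(-1316) = 2*I*sqrt(329)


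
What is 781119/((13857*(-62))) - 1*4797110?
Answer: -1373787027953/286378 ≈ -4.7971e+6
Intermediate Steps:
781119/((13857*(-62))) - 1*4797110 = 781119/(-859134) - 4797110 = 781119*(-1/859134) - 4797110 = -260373/286378 - 4797110 = -1373787027953/286378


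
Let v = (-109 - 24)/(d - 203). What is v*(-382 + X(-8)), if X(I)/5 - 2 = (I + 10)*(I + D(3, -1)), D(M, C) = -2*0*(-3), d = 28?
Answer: -8588/25 ≈ -343.52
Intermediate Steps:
D(M, C) = 0 (D(M, C) = 0*(-3) = 0)
X(I) = 10 + 5*I*(10 + I) (X(I) = 10 + 5*((I + 10)*(I + 0)) = 10 + 5*((10 + I)*I) = 10 + 5*(I*(10 + I)) = 10 + 5*I*(10 + I))
v = 19/25 (v = (-109 - 24)/(28 - 203) = -133/(-175) = -133*(-1/175) = 19/25 ≈ 0.76000)
v*(-382 + X(-8)) = 19*(-382 + (10 + 5*(-8)² + 50*(-8)))/25 = 19*(-382 + (10 + 5*64 - 400))/25 = 19*(-382 + (10 + 320 - 400))/25 = 19*(-382 - 70)/25 = (19/25)*(-452) = -8588/25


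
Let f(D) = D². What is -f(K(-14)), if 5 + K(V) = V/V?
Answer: -16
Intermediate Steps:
K(V) = -4 (K(V) = -5 + V/V = -5 + 1 = -4)
-f(K(-14)) = -1*(-4)² = -1*16 = -16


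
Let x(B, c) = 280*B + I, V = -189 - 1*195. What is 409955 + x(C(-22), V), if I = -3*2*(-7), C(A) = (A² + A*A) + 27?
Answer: 688597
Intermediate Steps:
C(A) = 27 + 2*A² (C(A) = (A² + A²) + 27 = 2*A² + 27 = 27 + 2*A²)
V = -384 (V = -189 - 195 = -384)
I = 42 (I = -6*(-7) = 42)
x(B, c) = 42 + 280*B (x(B, c) = 280*B + 42 = 42 + 280*B)
409955 + x(C(-22), V) = 409955 + (42 + 280*(27 + 2*(-22)²)) = 409955 + (42 + 280*(27 + 2*484)) = 409955 + (42 + 280*(27 + 968)) = 409955 + (42 + 280*995) = 409955 + (42 + 278600) = 409955 + 278642 = 688597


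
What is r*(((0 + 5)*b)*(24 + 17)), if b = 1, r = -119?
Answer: -24395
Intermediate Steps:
r*(((0 + 5)*b)*(24 + 17)) = -119*(0 + 5)*1*(24 + 17) = -119*5*1*41 = -595*41 = -119*205 = -24395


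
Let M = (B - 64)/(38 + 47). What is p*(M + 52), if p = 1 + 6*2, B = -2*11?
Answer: 56342/85 ≈ 662.85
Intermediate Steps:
B = -22
p = 13 (p = 1 + 12 = 13)
M = -86/85 (M = (-22 - 64)/(38 + 47) = -86/85 ≈ -1.0118)
p*(M + 52) = 13*(-86/85 + 52) = 13*(4334/85) = 56342/85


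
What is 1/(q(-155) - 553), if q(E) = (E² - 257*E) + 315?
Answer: 1/63622 ≈ 1.5718e-5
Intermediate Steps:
q(E) = 315 + E² - 257*E
1/(q(-155) - 553) = 1/((315 + (-155)² - 257*(-155)) - 553) = 1/((315 + 24025 + 39835) - 553) = 1/(64175 - 553) = 1/63622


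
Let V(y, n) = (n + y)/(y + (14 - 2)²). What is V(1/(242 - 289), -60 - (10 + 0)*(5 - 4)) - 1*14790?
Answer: -100087221/6767 ≈ -14790.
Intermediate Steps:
V(y, n) = (n + y)/(144 + y) (V(y, n) = (n + y)/(y + 12²) = (n + y)/(y + 144) = (n + y)/(144 + y))
V(1/(242 - 289), -60 - (10 + 0)*(5 - 4)) - 1*14790 = ((-60 - (10 + 0)*(5 - 4)) + 1/(242 - 289))/(144 + 1/(242 - 289)) - 1*14790 = ((-60 - 10) + 1/(-47))/(144 + 1/(-47)) - 14790 = ((-60 - 1*10) - 1/47)/(144 - 1/47) - 14790 = ((-60 - 10) - 1/47)/(6767/47) - 14790 = 47*(-70 - 1/47)/6767 - 14790 = (47/6767)*(-3291/47) - 14790 = -3291/6767 - 14790 = -100087221/6767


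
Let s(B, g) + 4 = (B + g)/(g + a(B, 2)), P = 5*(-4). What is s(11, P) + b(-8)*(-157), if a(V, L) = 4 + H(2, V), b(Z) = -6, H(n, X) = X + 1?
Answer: 3761/4 ≈ 940.25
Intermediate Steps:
H(n, X) = 1 + X
a(V, L) = 5 + V (a(V, L) = 4 + (1 + V) = 5 + V)
P = -20
s(B, g) = -4 + (B + g)/(5 + B + g) (s(B, g) = -4 + (B + g)/(g + (5 + B)) = -4 + (B + g)/(5 + B + g))
s(11, P) + b(-8)*(-157) = (-20 - 3*11 - 3*(-20))/(5 + 11 - 20) - 6*(-157) = (-20 - 33 + 60)/(-4) + 942 = -1/4*7 + 942 = -7/4 + 942 = 3761/4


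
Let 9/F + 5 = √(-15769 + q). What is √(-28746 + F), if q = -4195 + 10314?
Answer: √(-28746 + 9/(-5 + 5*I*√386)) ≈ 0.0003 - 169.55*I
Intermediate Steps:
q = 6119
F = 9/(-5 + 5*I*√386) (F = 9/(-5 + √(-15769 + 6119)) = 9/(-5 + √(-9650)) = 9/(-5 + 5*I*√386) ≈ -0.0046512 - 0.091381*I)
√(-28746 + F) = √(-28746 + (-1/215 - I*√386/215)) = √(-6180391/215 - I*√386/215)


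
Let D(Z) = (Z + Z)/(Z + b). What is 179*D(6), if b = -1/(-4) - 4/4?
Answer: 2864/7 ≈ 409.14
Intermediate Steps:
b = -¾ (b = -1*(-¼) - 4*¼ = ¼ - 1 = -¾ ≈ -0.75000)
D(Z) = 2*Z/(-¾ + Z) (D(Z) = (Z + Z)/(Z - ¾) = (2*Z)/(-¾ + Z) = 2*Z/(-¾ + Z))
179*D(6) = 179*(8*6/(-3 + 4*6)) = 179*(8*6/(-3 + 24)) = 179*(8*6/21) = 179*(8*6*(1/21)) = 179*(16/7) = 2864/7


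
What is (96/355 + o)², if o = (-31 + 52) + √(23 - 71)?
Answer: 50968401/126025 + 60408*I*√3/355 ≈ 404.43 + 294.73*I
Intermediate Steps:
o = 21 + 4*I*√3 (o = 21 + √(-48) = 21 + 4*I*√3 ≈ 21.0 + 6.9282*I)
(96/355 + o)² = (96/355 + (21 + 4*I*√3))² = (7551/355 + 4*I*√3)²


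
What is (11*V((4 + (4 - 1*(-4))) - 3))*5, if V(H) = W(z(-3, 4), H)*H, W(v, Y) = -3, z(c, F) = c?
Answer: -1485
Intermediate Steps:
V(H) = -3*H
(11*V((4 + (4 - 1*(-4))) - 3))*5 = (11*(-3*((4 + (4 - 1*(-4))) - 3)))*5 = (11*(-3*((4 + (4 + 4)) - 3)))*5 = (11*(-3*((4 + 8) - 3)))*5 = (11*(-3*(12 - 3)))*5 = (11*(-3*9))*5 = (11*(-27))*5 = -297*5 = -1485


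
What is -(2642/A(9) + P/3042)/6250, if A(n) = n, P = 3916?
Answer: -224228/4753125 ≈ -0.047175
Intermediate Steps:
-(2642/A(9) + P/3042)/6250 = -(2642/9 + 3916/3042)/6250 = -(2642*(⅑) + 3916*(1/3042))/6250 = -(2642/9 + 1958/1521)/6250 = -448456/(1521*6250) = -1*224228/4753125 = -224228/4753125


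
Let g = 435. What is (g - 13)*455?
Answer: 192010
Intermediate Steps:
(g - 13)*455 = (435 - 13)*455 = 422*455 = 192010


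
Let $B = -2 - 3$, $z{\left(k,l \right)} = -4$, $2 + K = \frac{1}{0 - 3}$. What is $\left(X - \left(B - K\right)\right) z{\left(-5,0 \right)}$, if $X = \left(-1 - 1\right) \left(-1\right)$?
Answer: $- \frac{56}{3} \approx -18.667$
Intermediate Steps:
$K = - \frac{7}{3}$ ($K = -2 + \frac{1}{0 - 3} = -2 + \frac{1}{-3} = -2 - \frac{1}{3} = - \frac{7}{3} \approx -2.3333$)
$B = -5$
$X = 2$ ($X = \left(-2\right) \left(-1\right) = 2$)
$\left(X - \left(B - K\right)\right) z{\left(-5,0 \right)} = \left(2 - - \frac{8}{3}\right) \left(-4\right) = \left(2 + \left(- \frac{7}{3} + 5\right)\right) \left(-4\right) = \left(2 + \frac{8}{3}\right) \left(-4\right) = \frac{14}{3} \left(-4\right) = - \frac{56}{3}$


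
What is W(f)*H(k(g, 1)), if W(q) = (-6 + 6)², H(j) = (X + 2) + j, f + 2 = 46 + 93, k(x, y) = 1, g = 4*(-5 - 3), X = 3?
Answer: 0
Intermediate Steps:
g = -32 (g = 4*(-8) = -32)
f = 137 (f = -2 + (46 + 93) = -2 + 139 = 137)
H(j) = 5 + j (H(j) = (3 + 2) + j = 5 + j)
W(q) = 0 (W(q) = 0² = 0)
W(f)*H(k(g, 1)) = 0*(5 + 1) = 0*6 = 0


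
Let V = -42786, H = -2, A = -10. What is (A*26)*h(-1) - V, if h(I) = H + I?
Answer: 43566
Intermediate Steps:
h(I) = -2 + I
(A*26)*h(-1) - V = (-10*26)*(-2 - 1) - 1*(-42786) = -260*(-3) + 42786 = 780 + 42786 = 43566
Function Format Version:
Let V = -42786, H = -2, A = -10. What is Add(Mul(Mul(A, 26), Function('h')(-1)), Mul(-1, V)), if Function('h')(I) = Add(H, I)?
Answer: 43566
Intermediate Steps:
Function('h')(I) = Add(-2, I)
Add(Mul(Mul(A, 26), Function('h')(-1)), Mul(-1, V)) = Add(Mul(Mul(-10, 26), Add(-2, -1)), Mul(-1, -42786)) = Add(Mul(-260, -3), 42786) = Add(780, 42786) = 43566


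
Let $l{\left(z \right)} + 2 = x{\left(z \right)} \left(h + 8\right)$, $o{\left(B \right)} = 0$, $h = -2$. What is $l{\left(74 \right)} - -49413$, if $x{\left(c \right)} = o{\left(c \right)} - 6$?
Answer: $49375$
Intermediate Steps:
$x{\left(c \right)} = -6$ ($x{\left(c \right)} = 0 - 6 = -6$)
$l{\left(z \right)} = -38$ ($l{\left(z \right)} = -2 - 6 \left(-2 + 8\right) = -2 - 36 = -38$)
$l{\left(74 \right)} - -49413 = -38 - -49413 = -38 + 49413 = 49375$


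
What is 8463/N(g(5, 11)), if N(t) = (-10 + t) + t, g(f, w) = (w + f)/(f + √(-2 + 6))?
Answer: -59241/38 ≈ -1559.0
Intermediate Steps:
g(f, w) = (f + w)/(2 + f) (g(f, w) = (f + w)/(f + √4) = (f + w)/(f + 2) = (f + w)/(2 + f))
N(t) = -10 + 2*t
8463/N(g(5, 11)) = 8463/(-10 + 2*((5 + 11)/(2 + 5))) = 8463/(-10 + 2*(16/7)) = 8463/(-10 + 32/7) = 8463/(-38/7) = 8463*(-7/38) = -59241/38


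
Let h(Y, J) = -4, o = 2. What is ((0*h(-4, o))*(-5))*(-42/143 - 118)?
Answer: 0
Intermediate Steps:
((0*h(-4, o))*(-5))*(-42/143 - 118) = ((0*(-4))*(-5))*(-42/143 - 118) = (0*(-5))*(-42*1/143 - 118) = 0*(-42/143 - 118) = 0*(-16916/143) = 0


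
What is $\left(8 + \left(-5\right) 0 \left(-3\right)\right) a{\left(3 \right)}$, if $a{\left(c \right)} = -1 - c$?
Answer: $-32$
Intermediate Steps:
$\left(8 + \left(-5\right) 0 \left(-3\right)\right) a{\left(3 \right)} = \left(8 + \left(-5\right) 0 \left(-3\right)\right) \left(-1 - 3\right) = \left(8 + 0 \left(-3\right)\right) \left(-1 - 3\right) = \left(8 + 0\right) \left(-4\right) = 8 \left(-4\right) = -32$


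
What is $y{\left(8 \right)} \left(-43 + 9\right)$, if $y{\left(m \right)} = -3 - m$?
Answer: $374$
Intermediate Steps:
$y{\left(8 \right)} \left(-43 + 9\right) = \left(-3 - 8\right) \left(-43 + 9\right) = \left(-3 - 8\right) \left(-34\right) = \left(-11\right) \left(-34\right) = 374$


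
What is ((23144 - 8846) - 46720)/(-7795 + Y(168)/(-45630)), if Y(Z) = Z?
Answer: 246569310/59281003 ≈ 4.1593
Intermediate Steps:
((23144 - 8846) - 46720)/(-7795 + Y(168)/(-45630)) = ((23144 - 8846) - 46720)/(-7795 + 168/(-45630)) = (14298 - 46720)/(-7795 + 168*(-1/45630)) = -32422/(-7795 - 28/7605) = -32422/(-59281003/7605) = -32422*(-7605/59281003) = 246569310/59281003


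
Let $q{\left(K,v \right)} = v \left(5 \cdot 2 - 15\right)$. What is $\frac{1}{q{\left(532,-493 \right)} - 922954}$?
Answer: $- \frac{1}{920489} \approx -1.0864 \cdot 10^{-6}$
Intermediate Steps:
$q{\left(K,v \right)} = - 5 v$ ($q{\left(K,v \right)} = v \left(10 - 15\right) = v \left(-5\right) = - 5 v$)
$\frac{1}{q{\left(532,-493 \right)} - 922954} = \frac{1}{\left(-5\right) \left(-493\right) - 922954} = \frac{1}{2465 - 922954} = \frac{1}{-920489} = - \frac{1}{920489}$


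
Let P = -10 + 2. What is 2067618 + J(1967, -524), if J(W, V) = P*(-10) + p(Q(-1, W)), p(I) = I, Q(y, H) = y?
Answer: 2067697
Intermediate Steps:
P = -8
J(W, V) = 79 (J(W, V) = -8*(-10) - 1 = 80 - 1 = 79)
2067618 + J(1967, -524) = 2067618 + 79 = 2067697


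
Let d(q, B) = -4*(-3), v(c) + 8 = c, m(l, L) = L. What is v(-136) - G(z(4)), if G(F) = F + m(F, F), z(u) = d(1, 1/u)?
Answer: -168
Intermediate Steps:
v(c) = -8 + c
d(q, B) = 12
z(u) = 12
G(F) = 2*F (G(F) = F + F = 2*F)
v(-136) - G(z(4)) = (-8 - 136) - 2*12 = -144 - 1*24 = -144 - 24 = -168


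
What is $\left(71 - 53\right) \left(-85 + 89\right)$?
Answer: $72$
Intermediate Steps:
$\left(71 - 53\right) \left(-85 + 89\right) = \left(71 - 53\right) 4 = 18 \cdot 4 = 72$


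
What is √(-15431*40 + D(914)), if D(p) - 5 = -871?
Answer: I*√618106 ≈ 786.2*I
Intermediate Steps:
D(p) = -866 (D(p) = 5 - 871 = -866)
√(-15431*40 + D(914)) = √(-15431*40 - 866) = √(-617240 - 866) = √(-618106) = I*√618106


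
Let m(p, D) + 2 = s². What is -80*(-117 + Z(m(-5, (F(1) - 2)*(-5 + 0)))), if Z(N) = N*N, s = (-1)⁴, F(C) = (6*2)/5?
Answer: 9280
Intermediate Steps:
F(C) = 12/5 (F(C) = 12*(⅕) = 12/5)
s = 1
m(p, D) = -1 (m(p, D) = -2 + 1² = -2 + 1 = -1)
Z(N) = N²
-80*(-117 + Z(m(-5, (F(1) - 2)*(-5 + 0)))) = -80*(-117 + (-1)²) = -80*(-117 + 1) = -80*(-116) = 9280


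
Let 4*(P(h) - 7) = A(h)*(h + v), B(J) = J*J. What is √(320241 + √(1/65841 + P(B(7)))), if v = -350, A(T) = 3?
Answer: √(5553026695618884 + 131682*I*√3793157357511)/131682 ≈ 565.9 + 0.013068*I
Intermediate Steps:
B(J) = J²
P(h) = -511/2 + 3*h/4 (P(h) = 7 + (3*(h - 350))/4 = 7 + (3*(-350 + h))/4 = 7 + (-1050 + 3*h)/4 = 7 + (-525/2 + 3*h/4) = -511/2 + 3*h/4)
√(320241 + √(1/65841 + P(B(7)))) = √(320241 + √(1/65841 + (-511/2 + (¾)*7²))) = √(320241 + √(1/65841 + (-511/2 + (¾)*49))) = √(320241 + √(1/65841 + (-511/2 + 147/4))) = √(320241 + √(1/65841 - 875/4)) = √(320241 + √(-57610871/263364)) = √(320241 + I*√3793157357511/131682)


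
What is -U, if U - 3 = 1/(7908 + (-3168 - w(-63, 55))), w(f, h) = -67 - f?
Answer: -14233/4744 ≈ -3.0002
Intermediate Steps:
U = 14233/4744 (U = 3 + 1/(7908 + (-3168 - (-67 - 1*(-63)))) = 3 + 1/(7908 + (-3168 - (-67 + 63))) = 3 + 1/(7908 + (-3168 - 1*(-4))) = 3 + 1/(7908 + (-3168 + 4)) = 3 + 1/(7908 - 3164) = 3 + 1/4744 = 14233/4744 ≈ 3.0002)
-U = -1*14233/4744 = -14233/4744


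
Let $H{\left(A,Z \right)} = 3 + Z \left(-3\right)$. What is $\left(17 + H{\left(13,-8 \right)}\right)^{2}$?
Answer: $1936$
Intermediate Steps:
$H{\left(A,Z \right)} = 3 - 3 Z$
$\left(17 + H{\left(13,-8 \right)}\right)^{2} = \left(17 + \left(3 - -24\right)\right)^{2} = \left(17 + \left(3 + 24\right)\right)^{2} = \left(17 + 27\right)^{2} = 44^{2} = 1936$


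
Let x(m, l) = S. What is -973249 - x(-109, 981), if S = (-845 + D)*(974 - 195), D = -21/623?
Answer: -28032129/89 ≈ -3.1497e+5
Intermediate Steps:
D = -3/89 (D = -21*1/623 = -3/89 ≈ -0.033708)
S = -58587032/89 (S = (-845 - 3/89)*(974 - 195) = -75208/89*779 = -58587032/89 ≈ -6.5828e+5)
x(m, l) = -58587032/89
-973249 - x(-109, 981) = -973249 - 1*(-58587032/89) = -973249 + 58587032/89 = -28032129/89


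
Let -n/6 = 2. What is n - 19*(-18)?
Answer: 330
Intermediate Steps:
n = -12 (n = -6*2 = -12)
n - 19*(-18) = -12 - 19*(-18) = -12 + 342 = 330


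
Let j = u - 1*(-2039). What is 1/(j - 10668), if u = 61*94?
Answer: -1/2895 ≈ -0.00034542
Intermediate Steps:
u = 5734
j = 7773 (j = 5734 - 1*(-2039) = 5734 + 2039 = 7773)
1/(j - 10668) = 1/(7773 - 10668) = 1/(-2895) = -1/2895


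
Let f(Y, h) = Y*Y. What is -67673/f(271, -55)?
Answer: -67673/73441 ≈ -0.92146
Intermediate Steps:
f(Y, h) = Y**2
-67673/f(271, -55) = -67673/(271**2) = -67673/73441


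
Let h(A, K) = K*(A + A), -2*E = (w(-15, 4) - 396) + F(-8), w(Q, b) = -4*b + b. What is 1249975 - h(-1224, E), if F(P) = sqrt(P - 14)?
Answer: 1749367 - 1224*I*sqrt(22) ≈ 1.7494e+6 - 5741.1*I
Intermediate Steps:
w(Q, b) = -3*b
F(P) = sqrt(-14 + P)
E = 204 - I*sqrt(22)/2 (E = -((-3*4 - 396) + sqrt(-14 - 8))/2 = -((-12 - 396) + sqrt(-22))/2 = -(-408 + I*sqrt(22))/2 = 204 - I*sqrt(22)/2 ≈ 204.0 - 2.3452*I)
h(A, K) = 2*A*K (h(A, K) = K*(2*A) = 2*A*K)
1249975 - h(-1224, E) = 1249975 - 2*(-1224)*(204 - I*sqrt(22)/2) = 1249975 - (-499392 + 1224*I*sqrt(22)) = 1249975 + (499392 - 1224*I*sqrt(22)) = 1749367 - 1224*I*sqrt(22)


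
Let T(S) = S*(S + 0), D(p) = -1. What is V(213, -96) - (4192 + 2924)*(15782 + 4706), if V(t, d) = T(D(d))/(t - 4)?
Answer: -30470655071/209 ≈ -1.4579e+8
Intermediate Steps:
T(S) = S**2 (T(S) = S*S = S**2)
V(t, d) = 1/(-4 + t) (V(t, d) = (-1)**2/(t - 4) = 1/(-4 + t))
V(213, -96) - (4192 + 2924)*(15782 + 4706) = 1/(-4 + 213) - (4192 + 2924)*(15782 + 4706) = 1/209 - 7116*20488 = 1/209 - 1*145792608 = 1/209 - 145792608 = -30470655071/209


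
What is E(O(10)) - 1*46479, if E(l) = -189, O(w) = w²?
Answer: -46668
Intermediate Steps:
E(O(10)) - 1*46479 = -189 - 1*46479 = -189 - 46479 = -46668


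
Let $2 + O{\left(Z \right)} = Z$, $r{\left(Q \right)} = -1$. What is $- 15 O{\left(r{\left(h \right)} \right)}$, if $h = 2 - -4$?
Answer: $45$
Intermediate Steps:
$h = 6$ ($h = 2 + 4 = 6$)
$O{\left(Z \right)} = -2 + Z$
$- 15 O{\left(r{\left(h \right)} \right)} = - 15 \left(-2 - 1\right) = \left(-15\right) \left(-3\right) = 45$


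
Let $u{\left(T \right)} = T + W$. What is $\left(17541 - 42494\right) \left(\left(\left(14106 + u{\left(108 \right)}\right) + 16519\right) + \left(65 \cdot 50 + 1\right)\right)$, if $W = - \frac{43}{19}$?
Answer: $- \frac{16110979309}{19} \approx -8.4795 \cdot 10^{8}$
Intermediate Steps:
$W = - \frac{43}{19}$ ($W = \left(-43\right) \frac{1}{19} = - \frac{43}{19} \approx -2.2632$)
$u{\left(T \right)} = - \frac{43}{19} + T$ ($u{\left(T \right)} = T - \frac{43}{19} = - \frac{43}{19} + T$)
$\left(17541 - 42494\right) \left(\left(\left(14106 + u{\left(108 \right)}\right) + 16519\right) + \left(65 \cdot 50 + 1\right)\right) = \left(17541 - 42494\right) \left(\left(\left(14106 + \left(- \frac{43}{19} + 108\right)\right) + 16519\right) + \left(65 \cdot 50 + 1\right)\right) = - 24953 \left(\left(\left(14106 + \frac{2009}{19}\right) + 16519\right) + \left(3250 + 1\right)\right) = - 24953 \left(\left(\frac{270023}{19} + 16519\right) + 3251\right) = - 24953 \left(\frac{583884}{19} + 3251\right) = \left(-24953\right) \frac{645653}{19} = - \frac{16110979309}{19}$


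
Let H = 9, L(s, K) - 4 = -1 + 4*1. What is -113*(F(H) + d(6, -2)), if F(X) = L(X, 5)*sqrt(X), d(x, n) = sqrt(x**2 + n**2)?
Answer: -2373 - 226*sqrt(10) ≈ -3087.7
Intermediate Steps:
L(s, K) = 7 (L(s, K) = 4 + (-1 + 4*1) = 4 + (-1 + 4) = 4 + 3 = 7)
d(x, n) = sqrt(n**2 + x**2)
F(X) = 7*sqrt(X)
-113*(F(H) + d(6, -2)) = -113*(7*sqrt(9) + sqrt((-2)**2 + 6**2)) = -113*(7*3 + sqrt(4 + 36)) = -113*(21 + sqrt(40)) = -113*(21 + 2*sqrt(10)) = -2373 - 226*sqrt(10)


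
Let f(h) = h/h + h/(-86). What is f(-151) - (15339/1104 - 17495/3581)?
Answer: -354313951/56665744 ≈ -6.2527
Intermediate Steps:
f(h) = 1 - h/86 (f(h) = 1 + h*(-1/86) = 1 - h/86)
f(-151) - (15339/1104 - 17495/3581) = (1 - 1/86*(-151)) - (15339/1104 - 17495/3581) = (1 + 151/86) - (15339*(1/1104) - 17495*1/3581) = 237/86 - (5113/368 - 17495/3581) = 237/86 - 1*11871493/1317808 = 237/86 - 11871493/1317808 = -354313951/56665744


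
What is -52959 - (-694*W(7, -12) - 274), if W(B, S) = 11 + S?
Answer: -53379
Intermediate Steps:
-52959 - (-694*W(7, -12) - 274) = -52959 - (-694*(11 - 12) - 274) = -52959 - (-694*(-1) - 274) = -52959 - (694 - 274) = -52959 - 1*420 = -52959 - 420 = -53379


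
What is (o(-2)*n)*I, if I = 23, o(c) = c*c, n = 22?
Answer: 2024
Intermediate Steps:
o(c) = c²
(o(-2)*n)*I = ((-2)²*22)*23 = (4*22)*23 = 88*23 = 2024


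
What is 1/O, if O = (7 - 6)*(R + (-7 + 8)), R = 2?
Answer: 1/3 ≈ 0.33333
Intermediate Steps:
O = 3 (O = (7 - 6)*(2 + (-7 + 8)) = 1*(2 + 1) = 1*3 = 3)
1/O = 1/3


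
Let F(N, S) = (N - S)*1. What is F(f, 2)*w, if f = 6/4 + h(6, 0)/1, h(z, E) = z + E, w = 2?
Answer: 11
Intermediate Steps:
h(z, E) = E + z
f = 15/2 (f = 6/4 + (0 + 6)/1 = 6*(¼) + 6*1 = 3/2 + 6 = 15/2 ≈ 7.5000)
F(N, S) = N - S
F(f, 2)*w = (15/2 - 1*2)*2 = (15/2 - 2)*2 = (11/2)*2 = 11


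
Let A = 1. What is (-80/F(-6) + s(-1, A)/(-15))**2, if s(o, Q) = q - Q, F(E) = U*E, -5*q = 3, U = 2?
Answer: 258064/5625 ≈ 45.878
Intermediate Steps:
q = -3/5 (q = -1/5*3 = -3/5 ≈ -0.60000)
F(E) = 2*E
s(o, Q) = -3/5 - Q
(-80/F(-6) + s(-1, A)/(-15))**2 = (-80/(2*(-6)) + (-3/5 - 1*1)/(-15))**2 = (-80/(-12) + (-3/5 - 1)*(-1/15))**2 = (-80*(-1/12) - 8/5*(-1/15))**2 = (20/3 + 8/75)**2 = (508/75)**2 = 258064/5625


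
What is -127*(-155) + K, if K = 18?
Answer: 19703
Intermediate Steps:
-127*(-155) + K = -127*(-155) + 18 = 19685 + 18 = 19703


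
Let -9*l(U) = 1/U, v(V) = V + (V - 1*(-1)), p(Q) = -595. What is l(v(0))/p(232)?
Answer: 1/5355 ≈ 0.00018674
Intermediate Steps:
v(V) = 1 + 2*V (v(V) = V + (V + 1) = V + (1 + V) = 1 + 2*V)
l(U) = -1/(9*U)
l(v(0))/p(232) = -1/(9*(1 + 2*0))/(-595) = -1/(9*(1 + 0))*(-1/595) = -⅑/1*(-1/595) = -⅑*1*(-1/595) = -⅑*(-1/595) = 1/5355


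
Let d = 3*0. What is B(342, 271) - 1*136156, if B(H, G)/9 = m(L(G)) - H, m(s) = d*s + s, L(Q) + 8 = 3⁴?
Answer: -138577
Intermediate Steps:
d = 0
L(Q) = 73 (L(Q) = -8 + 3⁴ = -8 + 81 = 73)
m(s) = s (m(s) = 0*s + s = 0 + s = s)
B(H, G) = 657 - 9*H (B(H, G) = 9*(73 - H) = 657 - 9*H)
B(342, 271) - 1*136156 = (657 - 9*342) - 1*136156 = (657 - 3078) - 136156 = -2421 - 136156 = -138577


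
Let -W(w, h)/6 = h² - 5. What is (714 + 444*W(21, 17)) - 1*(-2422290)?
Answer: 1666428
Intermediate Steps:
W(w, h) = 30 - 6*h² (W(w, h) = -6*(h² - 5) = -6*(-5 + h²) = 30 - 6*h²)
(714 + 444*W(21, 17)) - 1*(-2422290) = (714 + 444*(30 - 6*17²)) - 1*(-2422290) = (714 + 444*(30 - 6*289)) + 2422290 = (714 + 444*(30 - 1734)) + 2422290 = (714 + 444*(-1704)) + 2422290 = (714 - 756576) + 2422290 = -755862 + 2422290 = 1666428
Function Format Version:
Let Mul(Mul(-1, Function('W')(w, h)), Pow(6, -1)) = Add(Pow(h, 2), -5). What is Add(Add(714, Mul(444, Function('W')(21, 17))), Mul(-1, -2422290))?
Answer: 1666428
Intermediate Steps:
Function('W')(w, h) = Add(30, Mul(-6, Pow(h, 2))) (Function('W')(w, h) = Mul(-6, Add(Pow(h, 2), -5)) = Mul(-6, Add(-5, Pow(h, 2))) = Add(30, Mul(-6, Pow(h, 2))))
Add(Add(714, Mul(444, Function('W')(21, 17))), Mul(-1, -2422290)) = Add(Add(714, Mul(444, Add(30, Mul(-6, Pow(17, 2))))), Mul(-1, -2422290)) = Add(Add(714, Mul(444, Add(30, Mul(-6, 289)))), 2422290) = Add(Add(714, Mul(444, Add(30, -1734))), 2422290) = Add(Add(714, Mul(444, -1704)), 2422290) = Add(Add(714, -756576), 2422290) = Add(-755862, 2422290) = 1666428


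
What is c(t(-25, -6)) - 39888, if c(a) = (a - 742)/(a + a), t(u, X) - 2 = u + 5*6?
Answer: -79881/2 ≈ -39941.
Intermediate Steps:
t(u, X) = 32 + u (t(u, X) = 2 + (u + 5*6) = 2 + (u + 30) = 2 + (30 + u) = 32 + u)
c(a) = (-742 + a)/(2*a) (c(a) = (-742 + a)/((2*a)) = (-742 + a)*(1/(2*a)) = (-742 + a)/(2*a))
c(t(-25, -6)) - 39888 = (-742 + (32 - 25))/(2*(32 - 25)) - 39888 = (½)*(-742 + 7)/7 - 39888 = (½)*(⅐)*(-735) - 39888 = -105/2 - 39888 = -79881/2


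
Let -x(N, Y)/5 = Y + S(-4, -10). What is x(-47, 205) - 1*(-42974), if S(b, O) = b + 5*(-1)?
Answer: 41994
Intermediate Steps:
S(b, O) = -5 + b (S(b, O) = b - 5 = -5 + b)
x(N, Y) = 45 - 5*Y (x(N, Y) = -5*(Y + (-5 - 4)) = -5*(Y - 9) = -5*(-9 + Y) = 45 - 5*Y)
x(-47, 205) - 1*(-42974) = (45 - 5*205) - 1*(-42974) = (45 - 1025) + 42974 = -980 + 42974 = 41994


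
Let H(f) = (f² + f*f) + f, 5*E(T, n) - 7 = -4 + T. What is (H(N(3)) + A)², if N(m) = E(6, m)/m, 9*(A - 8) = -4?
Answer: 3988009/50625 ≈ 78.776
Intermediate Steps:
E(T, n) = ⅗ + T/5 (E(T, n) = 7/5 + (-4 + T)/5 = 7/5 + (-⅘ + T/5) = ⅗ + T/5)
A = 68/9 (A = 8 + (⅑)*(-4) = 8 - 4/9 = 68/9 ≈ 7.5556)
N(m) = 9/(5*m) (N(m) = (⅗ + (⅕)*6)/m = (⅗ + 6/5)/m = 9/(5*m))
H(f) = f + 2*f² (H(f) = (f² + f²) + f = 2*f² + f = f + 2*f²)
(H(N(3)) + A)² = (((9/5)/3)*(1 + 2*((9/5)/3)) + 68/9)² = (((9/5)*(⅓))*(1 + 2*((9/5)*(⅓))) + 68/9)² = (3*(1 + 2*(⅗))/5 + 68/9)² = (3*(1 + 6/5)/5 + 68/9)² = ((⅗)*(11/5) + 68/9)² = (33/25 + 68/9)² = (1997/225)² = 3988009/50625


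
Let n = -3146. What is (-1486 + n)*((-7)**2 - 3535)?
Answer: 16147152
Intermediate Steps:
(-1486 + n)*((-7)**2 - 3535) = (-1486 - 3146)*((-7)**2 - 3535) = -4632*(49 - 3535) = -4632*(-3486) = 16147152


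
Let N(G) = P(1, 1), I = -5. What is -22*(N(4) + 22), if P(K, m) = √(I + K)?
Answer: -484 - 44*I ≈ -484.0 - 44.0*I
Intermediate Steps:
P(K, m) = √(-5 + K)
N(G) = 2*I (N(G) = √(-5 + 1) = √(-4) = 2*I)
-22*(N(4) + 22) = -22*(2*I + 22) = -22*(22 + 2*I) = -484 - 44*I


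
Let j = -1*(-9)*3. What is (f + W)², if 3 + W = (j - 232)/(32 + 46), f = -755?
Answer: 3519930241/6084 ≈ 5.7856e+5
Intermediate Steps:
j = 27 (j = 9*3 = 27)
W = -439/78 (W = -3 + (27 - 232)/(32 + 46) = -3 - 205/78 = -439/78 ≈ -5.6282)
(f + W)² = (-755 - 439/78)² = (-59329/78)² = 3519930241/6084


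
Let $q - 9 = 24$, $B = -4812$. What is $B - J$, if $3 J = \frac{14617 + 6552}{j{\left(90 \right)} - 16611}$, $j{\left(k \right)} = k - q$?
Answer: $- \frac{238952375}{49662} \approx -4811.6$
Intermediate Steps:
$q = 33$ ($q = 9 + 24 = 33$)
$j{\left(k \right)} = -33 + k$ ($j{\left(k \right)} = k - 33 = -33 + k$)
$J = - \frac{21169}{49662}$ ($J = \frac{\left(14617 + 6552\right) \frac{1}{\left(-33 + 90\right) - 16611}}{3} = \frac{21169 \frac{1}{57 - 16611}}{3} = \frac{21169 \frac{1}{-16554}}{3} = \frac{21169 \left(- \frac{1}{16554}\right)}{3} = \frac{1}{3} \left(- \frac{21169}{16554}\right) = - \frac{21169}{49662} \approx -0.42626$)
$B - J = -4812 - - \frac{21169}{49662} = -4812 + \frac{21169}{49662} = - \frac{238952375}{49662}$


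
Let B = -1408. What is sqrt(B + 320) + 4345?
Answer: 4345 + 8*I*sqrt(17) ≈ 4345.0 + 32.985*I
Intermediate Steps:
sqrt(B + 320) + 4345 = sqrt(-1408 + 320) + 4345 = sqrt(-1088) + 4345 = 8*I*sqrt(17) + 4345 = 4345 + 8*I*sqrt(17)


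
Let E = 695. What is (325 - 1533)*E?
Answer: -839560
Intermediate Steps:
(325 - 1533)*E = (325 - 1533)*695 = -1208*695 = -839560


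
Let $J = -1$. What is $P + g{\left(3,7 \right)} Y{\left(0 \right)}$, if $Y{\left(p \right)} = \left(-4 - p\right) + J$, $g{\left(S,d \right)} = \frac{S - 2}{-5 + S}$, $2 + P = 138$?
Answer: $\frac{277}{2} \approx 138.5$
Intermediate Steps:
$P = 136$ ($P = -2 + 138 = 136$)
$g{\left(S,d \right)} = \frac{-2 + S}{-5 + S}$
$Y{\left(p \right)} = -5 - p$ ($Y{\left(p \right)} = \left(-4 - p\right) - 1 = -5 - p$)
$P + g{\left(3,7 \right)} Y{\left(0 \right)} = 136 + \frac{-2 + 3}{-5 + 3} \left(-5 - 0\right) = 136 + \frac{1}{-2} \cdot 1 \left(-5 + 0\right) = 136 + \left(- \frac{1}{2}\right) 1 \left(-5\right) = 136 - - \frac{5}{2} = 136 + \frac{5}{2} = \frac{277}{2}$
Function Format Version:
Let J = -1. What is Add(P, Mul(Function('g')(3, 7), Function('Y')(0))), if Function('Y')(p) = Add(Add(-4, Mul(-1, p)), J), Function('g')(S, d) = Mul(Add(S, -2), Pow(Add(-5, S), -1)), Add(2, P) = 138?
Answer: Rational(277, 2) ≈ 138.50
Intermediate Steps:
P = 136 (P = Add(-2, 138) = 136)
Function('g')(S, d) = Mul(Pow(Add(-5, S), -1), Add(-2, S)) (Function('g')(S, d) = Mul(Add(-2, S), Pow(Add(-5, S), -1)) = Mul(Pow(Add(-5, S), -1), Add(-2, S)))
Function('Y')(p) = Add(-5, Mul(-1, p)) (Function('Y')(p) = Add(Add(-4, Mul(-1, p)), -1) = Add(-5, Mul(-1, p)))
Add(P, Mul(Function('g')(3, 7), Function('Y')(0))) = Add(136, Mul(Mul(Pow(Add(-5, 3), -1), Add(-2, 3)), Add(-5, Mul(-1, 0)))) = Add(136, Mul(Mul(Pow(-2, -1), 1), Add(-5, 0))) = Add(136, Mul(Mul(Rational(-1, 2), 1), -5)) = Add(136, Mul(Rational(-1, 2), -5)) = Add(136, Rational(5, 2)) = Rational(277, 2)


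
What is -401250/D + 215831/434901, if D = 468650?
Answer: -1467096562/4076327073 ≈ -0.35991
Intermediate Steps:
-401250/D + 215831/434901 = -401250/468650 + 215831/434901 = -401250*1/468650 + 215831*(1/434901) = -8025/9373 + 215831/434901 = -1467096562/4076327073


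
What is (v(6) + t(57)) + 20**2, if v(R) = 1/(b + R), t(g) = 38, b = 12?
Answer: 7885/18 ≈ 438.06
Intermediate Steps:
v(R) = 1/(12 + R)
(v(6) + t(57)) + 20**2 = (1/(12 + 6) + 38) + 20**2 = (1/18 + 38) + 400 = 685/18 + 400 = 7885/18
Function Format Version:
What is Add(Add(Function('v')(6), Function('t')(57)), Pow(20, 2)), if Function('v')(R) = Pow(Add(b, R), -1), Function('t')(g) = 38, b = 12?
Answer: Rational(7885, 18) ≈ 438.06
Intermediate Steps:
Function('v')(R) = Pow(Add(12, R), -1)
Add(Add(Function('v')(6), Function('t')(57)), Pow(20, 2)) = Add(Add(Pow(Add(12, 6), -1), 38), Pow(20, 2)) = Add(Add(Pow(18, -1), 38), 400) = Add(Add(Rational(1, 18), 38), 400) = Add(Rational(685, 18), 400) = Rational(7885, 18)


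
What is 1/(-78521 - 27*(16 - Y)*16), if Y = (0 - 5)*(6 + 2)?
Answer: -1/102713 ≈ -9.7359e-6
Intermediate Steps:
Y = -40 (Y = -5*8 = -40)
1/(-78521 - 27*(16 - Y)*16) = 1/(-78521 - 27*(16 - 1*(-40))*16) = 1/(-78521 - 27*(16 + 40)*16) = 1/(-78521 - 27*56*16) = 1/(-78521 - 1512*16) = 1/(-78521 - 24192) = 1/(-102713) = -1/102713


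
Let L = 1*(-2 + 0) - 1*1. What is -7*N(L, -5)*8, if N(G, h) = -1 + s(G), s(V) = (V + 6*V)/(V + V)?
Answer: -140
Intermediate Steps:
s(V) = 7/2 (s(V) = (7*V)/((2*V)) = (7*V)*(1/(2*V)) = 7/2)
L = -3 (L = 1*(-2) - 1 = -2 - 1 = -3)
N(G, h) = 5/2 (N(G, h) = -1 + 7/2 = 5/2)
-7*N(L, -5)*8 = -7*5/2*8 = -35/2*8 = -140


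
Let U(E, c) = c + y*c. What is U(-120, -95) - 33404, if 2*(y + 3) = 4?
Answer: -33404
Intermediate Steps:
y = -1 (y = -3 + (½)*4 = -3 + 2 = -1)
U(E, c) = 0 (U(E, c) = c - c = 0)
U(-120, -95) - 33404 = 0 - 33404 = -33404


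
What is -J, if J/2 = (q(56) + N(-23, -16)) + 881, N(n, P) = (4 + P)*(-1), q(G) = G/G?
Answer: -1788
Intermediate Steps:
q(G) = 1
N(n, P) = -4 - P
J = 1788 (J = 2*((1 + (-4 - 1*(-16))) + 881) = 2*((1 + (-4 + 16)) + 881) = 2*((1 + 12) + 881) = 2*(13 + 881) = 2*894 = 1788)
-J = -1*1788 = -1788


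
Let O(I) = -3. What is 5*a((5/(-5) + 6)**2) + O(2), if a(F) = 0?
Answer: -3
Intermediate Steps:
5*a((5/(-5) + 6)**2) + O(2) = 5*0 - 3 = 0 - 3 = -3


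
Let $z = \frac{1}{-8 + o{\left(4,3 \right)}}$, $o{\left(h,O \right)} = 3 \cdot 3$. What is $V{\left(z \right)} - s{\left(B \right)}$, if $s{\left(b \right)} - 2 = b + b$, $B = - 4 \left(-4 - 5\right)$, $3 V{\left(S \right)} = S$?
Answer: $- \frac{221}{3} \approx -73.667$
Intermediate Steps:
$o{\left(h,O \right)} = 9$
$z = 1$ ($z = \frac{1}{-8 + 9} = 1^{-1} = 1$)
$V{\left(S \right)} = \frac{S}{3}$
$B = 36$ ($B = \left(-4\right) \left(-9\right) = 36$)
$s{\left(b \right)} = 2 + 2 b$ ($s{\left(b \right)} = 2 + \left(b + b\right) = 2 + 2 b$)
$V{\left(z \right)} - s{\left(B \right)} = \frac{1}{3} \cdot 1 - \left(2 + 2 \cdot 36\right) = \frac{1}{3} - \left(2 + 72\right) = \frac{1}{3} - 74 = - \frac{221}{3}$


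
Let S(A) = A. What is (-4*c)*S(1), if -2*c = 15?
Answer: 30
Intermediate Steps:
c = -15/2 (c = -½*15 = -15/2 ≈ -7.5000)
(-4*c)*S(1) = -4*(-15/2)*1 = 30*1 = 30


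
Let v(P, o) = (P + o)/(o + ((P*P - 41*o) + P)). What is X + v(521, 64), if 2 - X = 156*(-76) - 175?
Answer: 3241714851/269402 ≈ 12033.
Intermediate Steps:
v(P, o) = (P + o)/(P + P² - 40*o) (v(P, o) = (P + o)/(o + ((P² - 41*o) + P)) = (P + o)/(o + (P + P² - 41*o)) = (P + o)/(P + P² - 40*o))
X = 12033 (X = 2 - (156*(-76) - 175) = 2 - (-11856 - 175) = 2 - 1*(-12031) = 2 + 12031 = 12033)
X + v(521, 64) = 12033 + (521 + 64)/(521 + 521² - 40*64) = 12033 + 585/(521 + 271441 - 2560) = 12033 + 585/269402 = 3241714851/269402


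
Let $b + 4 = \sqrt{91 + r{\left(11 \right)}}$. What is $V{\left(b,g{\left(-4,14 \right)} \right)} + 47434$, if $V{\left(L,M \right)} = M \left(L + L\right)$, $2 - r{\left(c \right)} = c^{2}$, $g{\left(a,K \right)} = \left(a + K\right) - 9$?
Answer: $47426 + 4 i \sqrt{7} \approx 47426.0 + 10.583 i$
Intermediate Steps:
$g{\left(a,K \right)} = -9 + K + a$ ($g{\left(a,K \right)} = \left(K + a\right) - 9 = -9 + K + a$)
$r{\left(c \right)} = 2 - c^{2}$
$b = -4 + 2 i \sqrt{7}$ ($b = -4 + \sqrt{91 + \left(2 - 11^{2}\right)} = -4 + \sqrt{91 + \left(2 - 121\right)} = -4 + \sqrt{91 - 119} = -4 + \sqrt{-28} = -4 + 2 i \sqrt{7} \approx -4.0 + 5.2915 i$)
$V{\left(L,M \right)} = 2 L M$ ($V{\left(L,M \right)} = M 2 L = 2 L M$)
$V{\left(b,g{\left(-4,14 \right)} \right)} + 47434 = 2 \left(-4 + 2 i \sqrt{7}\right) \left(-9 + 14 - 4\right) + 47434 = 2 \left(-4 + 2 i \sqrt{7}\right) 1 + 47434 = \left(-8 + 4 i \sqrt{7}\right) + 47434 = 47426 + 4 i \sqrt{7}$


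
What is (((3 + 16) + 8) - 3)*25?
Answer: 600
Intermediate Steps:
(((3 + 16) + 8) - 3)*25 = ((19 + 8) - 3)*25 = (27 - 3)*25 = 24*25 = 600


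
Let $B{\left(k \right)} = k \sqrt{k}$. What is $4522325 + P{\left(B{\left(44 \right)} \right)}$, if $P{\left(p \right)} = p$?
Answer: $4522325 + 88 \sqrt{11} \approx 4.5226 \cdot 10^{6}$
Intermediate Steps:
$B{\left(k \right)} = k^{\frac{3}{2}}$
$4522325 + P{\left(B{\left(44 \right)} \right)} = 4522325 + 44^{\frac{3}{2}} = 4522325 + 88 \sqrt{11}$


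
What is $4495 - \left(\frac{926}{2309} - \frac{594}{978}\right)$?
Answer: $\frac{1691847318}{376367} \approx 4495.2$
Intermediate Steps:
$4495 - \left(\frac{926}{2309} - \frac{594}{978}\right) = 4495 - \left(926 \cdot \frac{1}{2309} - \frac{99}{163}\right) = 4495 - \left(\frac{926}{2309} - \frac{99}{163}\right) = 4495 - - \frac{77653}{376367} = 4495 + \frac{77653}{376367} = \frac{1691847318}{376367}$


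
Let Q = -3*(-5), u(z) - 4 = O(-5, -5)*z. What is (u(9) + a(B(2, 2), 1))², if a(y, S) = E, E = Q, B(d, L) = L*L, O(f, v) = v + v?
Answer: 5041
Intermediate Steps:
O(f, v) = 2*v
u(z) = 4 - 10*z (u(z) = 4 + (2*(-5))*z = 4 - 10*z)
B(d, L) = L²
Q = 15
E = 15
a(y, S) = 15
(u(9) + a(B(2, 2), 1))² = ((4 - 10*9) + 15)² = ((4 - 90) + 15)² = (-86 + 15)² = (-71)² = 5041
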